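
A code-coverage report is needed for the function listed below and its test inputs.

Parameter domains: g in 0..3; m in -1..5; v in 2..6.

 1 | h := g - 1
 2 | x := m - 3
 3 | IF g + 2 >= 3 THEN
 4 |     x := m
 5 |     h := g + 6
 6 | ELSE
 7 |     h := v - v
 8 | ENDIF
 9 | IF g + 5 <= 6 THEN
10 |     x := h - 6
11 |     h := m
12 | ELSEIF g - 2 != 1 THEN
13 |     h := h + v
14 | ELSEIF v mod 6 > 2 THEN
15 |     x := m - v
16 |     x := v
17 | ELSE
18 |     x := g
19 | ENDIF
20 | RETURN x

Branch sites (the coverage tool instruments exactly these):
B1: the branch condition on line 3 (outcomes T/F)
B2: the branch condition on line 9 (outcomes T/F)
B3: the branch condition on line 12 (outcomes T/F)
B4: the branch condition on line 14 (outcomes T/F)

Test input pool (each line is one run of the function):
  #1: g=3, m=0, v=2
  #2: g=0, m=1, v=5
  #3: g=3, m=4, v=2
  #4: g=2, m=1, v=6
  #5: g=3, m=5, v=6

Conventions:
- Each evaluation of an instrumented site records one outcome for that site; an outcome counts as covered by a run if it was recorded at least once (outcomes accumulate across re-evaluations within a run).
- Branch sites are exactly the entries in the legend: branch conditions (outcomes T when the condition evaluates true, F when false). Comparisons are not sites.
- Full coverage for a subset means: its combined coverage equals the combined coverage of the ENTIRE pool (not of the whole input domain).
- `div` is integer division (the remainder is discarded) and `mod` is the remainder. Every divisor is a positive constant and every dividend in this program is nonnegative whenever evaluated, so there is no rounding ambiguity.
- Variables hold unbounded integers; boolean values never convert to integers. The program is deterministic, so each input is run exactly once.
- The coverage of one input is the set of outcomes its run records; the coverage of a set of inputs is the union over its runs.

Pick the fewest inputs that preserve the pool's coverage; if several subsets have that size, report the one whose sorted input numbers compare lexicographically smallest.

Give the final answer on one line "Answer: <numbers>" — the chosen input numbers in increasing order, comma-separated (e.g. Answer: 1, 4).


input #1 (g=3, m=0, v=2): events B1->T, B2->F, B3->F, B4->F; covers B1=T, B2=F, B3=F, B4=F
input #2 (g=0, m=1, v=5): events B1->F, B2->T; covers B1=F, B2=T
input #3 (g=3, m=4, v=2): events B1->T, B2->F, B3->F, B4->F; covers B1=T, B2=F, B3=F, B4=F
input #4 (g=2, m=1, v=6): events B1->T, B2->F, B3->T; covers B1=T, B2=F, B3=T
input #5 (g=3, m=5, v=6): events B1->T, B2->F, B3->F, B4->F; covers B1=T, B2=F, B3=F, B4=F
union over all inputs: B1=T, B1=F, B2=T, B2=F, B3=T, B3=F, B4=F (7 outcomes)
checked all size-1 subsets: none covers 7 outcomes (max 4/7)
checked all size-2 subsets: none covers 7 outcomes (max 6/7)
at size 3, {1, 2, 4} reaches all 7 outcomes; every lexicographically earlier size-3 subset fails
Answer: 1, 2, 4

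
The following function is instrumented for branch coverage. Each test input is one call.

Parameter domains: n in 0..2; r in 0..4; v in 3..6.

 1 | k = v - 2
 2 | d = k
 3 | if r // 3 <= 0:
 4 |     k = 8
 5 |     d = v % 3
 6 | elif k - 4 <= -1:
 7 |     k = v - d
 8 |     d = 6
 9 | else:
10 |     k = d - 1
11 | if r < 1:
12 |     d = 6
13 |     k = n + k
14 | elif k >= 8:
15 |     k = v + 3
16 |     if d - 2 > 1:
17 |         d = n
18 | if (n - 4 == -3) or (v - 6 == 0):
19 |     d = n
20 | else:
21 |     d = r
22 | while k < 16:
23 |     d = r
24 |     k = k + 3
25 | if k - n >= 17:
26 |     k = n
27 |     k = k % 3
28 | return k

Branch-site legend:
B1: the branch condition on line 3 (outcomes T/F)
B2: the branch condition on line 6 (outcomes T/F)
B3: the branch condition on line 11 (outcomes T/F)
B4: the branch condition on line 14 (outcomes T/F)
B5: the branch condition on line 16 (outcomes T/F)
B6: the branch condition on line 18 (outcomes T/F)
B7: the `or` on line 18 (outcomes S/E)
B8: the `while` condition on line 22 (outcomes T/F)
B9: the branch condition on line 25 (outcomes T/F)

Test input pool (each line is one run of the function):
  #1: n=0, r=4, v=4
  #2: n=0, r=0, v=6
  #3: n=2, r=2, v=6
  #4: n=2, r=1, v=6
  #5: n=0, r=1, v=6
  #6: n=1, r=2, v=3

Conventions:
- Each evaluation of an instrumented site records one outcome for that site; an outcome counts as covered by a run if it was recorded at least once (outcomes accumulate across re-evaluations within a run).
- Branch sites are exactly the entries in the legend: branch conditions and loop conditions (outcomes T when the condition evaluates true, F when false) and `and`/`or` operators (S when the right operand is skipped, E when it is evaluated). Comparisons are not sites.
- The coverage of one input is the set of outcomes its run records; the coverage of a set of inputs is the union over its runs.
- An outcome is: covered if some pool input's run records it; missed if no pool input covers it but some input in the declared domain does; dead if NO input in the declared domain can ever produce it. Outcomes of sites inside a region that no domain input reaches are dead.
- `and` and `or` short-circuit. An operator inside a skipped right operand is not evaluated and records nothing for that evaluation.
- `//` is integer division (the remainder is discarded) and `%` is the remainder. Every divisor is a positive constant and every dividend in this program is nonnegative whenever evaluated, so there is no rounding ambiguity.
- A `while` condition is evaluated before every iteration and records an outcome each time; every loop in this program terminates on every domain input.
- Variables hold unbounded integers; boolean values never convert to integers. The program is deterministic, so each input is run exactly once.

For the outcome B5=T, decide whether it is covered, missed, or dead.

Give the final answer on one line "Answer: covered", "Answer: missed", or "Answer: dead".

no pool input records B5=T
checking all 60 inputs in the declared domain: B5=T is never recorded -> dead

Answer: dead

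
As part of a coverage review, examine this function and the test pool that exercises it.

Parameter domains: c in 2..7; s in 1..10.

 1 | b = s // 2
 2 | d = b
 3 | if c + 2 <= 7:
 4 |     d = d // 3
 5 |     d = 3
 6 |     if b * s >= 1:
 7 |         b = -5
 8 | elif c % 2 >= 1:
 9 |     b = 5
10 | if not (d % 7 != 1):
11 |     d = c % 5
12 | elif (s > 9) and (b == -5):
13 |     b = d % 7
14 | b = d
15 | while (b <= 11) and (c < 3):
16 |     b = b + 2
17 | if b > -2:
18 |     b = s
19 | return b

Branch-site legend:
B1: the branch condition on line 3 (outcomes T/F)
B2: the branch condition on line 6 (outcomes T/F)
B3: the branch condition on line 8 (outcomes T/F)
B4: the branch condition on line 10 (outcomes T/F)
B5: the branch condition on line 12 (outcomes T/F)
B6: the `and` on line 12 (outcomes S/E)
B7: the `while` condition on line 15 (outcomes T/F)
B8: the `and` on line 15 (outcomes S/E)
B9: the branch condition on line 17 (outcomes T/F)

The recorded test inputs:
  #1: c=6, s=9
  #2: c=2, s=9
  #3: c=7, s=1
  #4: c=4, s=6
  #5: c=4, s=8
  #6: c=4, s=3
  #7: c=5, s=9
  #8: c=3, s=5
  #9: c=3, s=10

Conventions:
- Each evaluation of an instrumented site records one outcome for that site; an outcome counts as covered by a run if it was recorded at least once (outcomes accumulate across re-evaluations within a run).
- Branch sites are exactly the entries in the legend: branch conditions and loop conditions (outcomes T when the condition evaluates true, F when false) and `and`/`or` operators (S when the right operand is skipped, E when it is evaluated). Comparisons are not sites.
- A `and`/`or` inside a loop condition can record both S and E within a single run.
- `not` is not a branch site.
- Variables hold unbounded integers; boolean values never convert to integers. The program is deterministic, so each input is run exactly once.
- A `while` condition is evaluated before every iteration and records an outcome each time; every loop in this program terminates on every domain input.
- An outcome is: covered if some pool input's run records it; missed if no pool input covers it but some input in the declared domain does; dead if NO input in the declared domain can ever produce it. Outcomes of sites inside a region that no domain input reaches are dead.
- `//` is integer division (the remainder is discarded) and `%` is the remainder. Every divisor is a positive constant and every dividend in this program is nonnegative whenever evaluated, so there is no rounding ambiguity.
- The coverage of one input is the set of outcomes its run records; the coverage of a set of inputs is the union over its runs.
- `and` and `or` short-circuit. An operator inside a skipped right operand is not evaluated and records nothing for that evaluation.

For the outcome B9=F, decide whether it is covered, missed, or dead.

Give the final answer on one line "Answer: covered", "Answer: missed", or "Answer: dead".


no pool input records B9=F
checking all 60 inputs in the declared domain: B9=F is never recorded -> dead
Answer: dead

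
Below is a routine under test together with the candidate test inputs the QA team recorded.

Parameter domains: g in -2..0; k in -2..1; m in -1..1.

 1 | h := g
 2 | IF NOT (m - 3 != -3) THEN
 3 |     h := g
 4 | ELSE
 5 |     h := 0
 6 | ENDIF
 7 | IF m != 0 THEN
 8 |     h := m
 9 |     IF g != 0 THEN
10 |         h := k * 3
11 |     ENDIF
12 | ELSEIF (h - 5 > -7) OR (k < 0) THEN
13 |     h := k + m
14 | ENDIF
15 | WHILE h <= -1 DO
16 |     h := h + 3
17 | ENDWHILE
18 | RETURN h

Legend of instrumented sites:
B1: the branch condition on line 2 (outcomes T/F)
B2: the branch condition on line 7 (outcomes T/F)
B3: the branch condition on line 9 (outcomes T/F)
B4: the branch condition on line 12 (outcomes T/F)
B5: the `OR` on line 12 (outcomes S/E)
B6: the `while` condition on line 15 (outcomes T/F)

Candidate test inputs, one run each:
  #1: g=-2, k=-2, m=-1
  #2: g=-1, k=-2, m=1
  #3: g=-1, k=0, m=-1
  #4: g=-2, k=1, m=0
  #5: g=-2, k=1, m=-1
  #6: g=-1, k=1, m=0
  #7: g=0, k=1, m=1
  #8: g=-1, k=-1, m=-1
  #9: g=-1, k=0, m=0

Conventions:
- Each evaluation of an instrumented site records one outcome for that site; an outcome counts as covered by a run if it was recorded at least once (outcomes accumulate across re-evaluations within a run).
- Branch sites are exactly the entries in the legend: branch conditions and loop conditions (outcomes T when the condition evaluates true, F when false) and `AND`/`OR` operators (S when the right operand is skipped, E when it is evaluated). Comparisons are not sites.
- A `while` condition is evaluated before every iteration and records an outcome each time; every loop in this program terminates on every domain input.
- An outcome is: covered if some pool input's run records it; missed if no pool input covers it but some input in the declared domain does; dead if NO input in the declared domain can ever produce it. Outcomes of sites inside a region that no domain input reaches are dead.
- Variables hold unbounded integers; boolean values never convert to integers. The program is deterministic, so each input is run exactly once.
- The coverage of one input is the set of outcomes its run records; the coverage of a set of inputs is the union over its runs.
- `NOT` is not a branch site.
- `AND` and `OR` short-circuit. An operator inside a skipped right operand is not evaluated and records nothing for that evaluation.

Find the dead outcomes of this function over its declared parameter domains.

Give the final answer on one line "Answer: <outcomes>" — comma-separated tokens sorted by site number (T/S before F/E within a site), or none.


running all 36 domain inputs and tallying outcomes:
  reachable outcomes have witnesses, e.g. B1=T (e.g. g=-2, k=-2, m=0), B1=F (e.g. g=-2, k=-2, m=-1), B2=T (e.g. g=-2, k=-2, m=-1), B2=F (e.g. g=-2, k=-2, m=0)
Answer: none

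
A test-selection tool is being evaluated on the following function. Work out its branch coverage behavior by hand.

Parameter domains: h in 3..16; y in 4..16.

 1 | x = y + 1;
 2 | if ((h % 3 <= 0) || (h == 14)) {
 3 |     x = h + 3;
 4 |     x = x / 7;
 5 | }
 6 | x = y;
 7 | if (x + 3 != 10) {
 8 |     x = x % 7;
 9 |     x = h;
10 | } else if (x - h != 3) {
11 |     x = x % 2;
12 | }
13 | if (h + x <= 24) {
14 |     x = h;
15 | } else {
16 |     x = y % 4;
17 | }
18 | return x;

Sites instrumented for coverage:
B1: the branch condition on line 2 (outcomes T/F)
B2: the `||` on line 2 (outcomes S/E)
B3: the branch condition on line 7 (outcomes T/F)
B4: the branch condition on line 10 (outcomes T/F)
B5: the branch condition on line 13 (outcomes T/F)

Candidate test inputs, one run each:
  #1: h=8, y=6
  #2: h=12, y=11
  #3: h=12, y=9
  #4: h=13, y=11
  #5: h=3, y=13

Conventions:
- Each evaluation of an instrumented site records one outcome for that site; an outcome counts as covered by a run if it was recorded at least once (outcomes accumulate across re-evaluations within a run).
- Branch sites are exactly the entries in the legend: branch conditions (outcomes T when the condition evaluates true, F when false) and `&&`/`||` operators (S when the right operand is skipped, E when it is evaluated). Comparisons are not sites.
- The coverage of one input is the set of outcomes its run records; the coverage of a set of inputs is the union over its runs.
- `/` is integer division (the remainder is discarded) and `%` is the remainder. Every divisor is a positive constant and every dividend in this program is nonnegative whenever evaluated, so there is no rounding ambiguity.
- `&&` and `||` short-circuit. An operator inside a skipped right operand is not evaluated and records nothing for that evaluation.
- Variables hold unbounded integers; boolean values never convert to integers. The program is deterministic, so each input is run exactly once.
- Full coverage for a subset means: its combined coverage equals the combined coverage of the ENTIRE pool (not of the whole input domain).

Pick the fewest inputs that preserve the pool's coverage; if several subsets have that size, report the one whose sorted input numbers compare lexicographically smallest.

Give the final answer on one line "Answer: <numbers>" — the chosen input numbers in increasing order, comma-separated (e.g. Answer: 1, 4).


test 1 (h=8, y=6) hits B1=F, B2=E, B3=T, B5=T
test 2 (h=12, y=11) hits B1=T, B2=S, B3=T, B5=T
test 3 (h=12, y=9) hits B1=T, B2=S, B3=T, B5=T
test 4 (h=13, y=11) hits B1=F, B2=E, B3=T, B5=F
test 5 (h=3, y=13) hits B1=T, B2=S, B3=T, B5=T
pool-wide coverage (7 outcomes): B1=T, B1=F, B2=S, B2=E, B3=T, B5=T, B5=F
checked all size-1 subsets: none covers 7 outcomes (max 4/7)
size 2: inputs {2, 4} cover all 7 outcomes, and no lexicographically smaller subset of this size does
Answer: 2, 4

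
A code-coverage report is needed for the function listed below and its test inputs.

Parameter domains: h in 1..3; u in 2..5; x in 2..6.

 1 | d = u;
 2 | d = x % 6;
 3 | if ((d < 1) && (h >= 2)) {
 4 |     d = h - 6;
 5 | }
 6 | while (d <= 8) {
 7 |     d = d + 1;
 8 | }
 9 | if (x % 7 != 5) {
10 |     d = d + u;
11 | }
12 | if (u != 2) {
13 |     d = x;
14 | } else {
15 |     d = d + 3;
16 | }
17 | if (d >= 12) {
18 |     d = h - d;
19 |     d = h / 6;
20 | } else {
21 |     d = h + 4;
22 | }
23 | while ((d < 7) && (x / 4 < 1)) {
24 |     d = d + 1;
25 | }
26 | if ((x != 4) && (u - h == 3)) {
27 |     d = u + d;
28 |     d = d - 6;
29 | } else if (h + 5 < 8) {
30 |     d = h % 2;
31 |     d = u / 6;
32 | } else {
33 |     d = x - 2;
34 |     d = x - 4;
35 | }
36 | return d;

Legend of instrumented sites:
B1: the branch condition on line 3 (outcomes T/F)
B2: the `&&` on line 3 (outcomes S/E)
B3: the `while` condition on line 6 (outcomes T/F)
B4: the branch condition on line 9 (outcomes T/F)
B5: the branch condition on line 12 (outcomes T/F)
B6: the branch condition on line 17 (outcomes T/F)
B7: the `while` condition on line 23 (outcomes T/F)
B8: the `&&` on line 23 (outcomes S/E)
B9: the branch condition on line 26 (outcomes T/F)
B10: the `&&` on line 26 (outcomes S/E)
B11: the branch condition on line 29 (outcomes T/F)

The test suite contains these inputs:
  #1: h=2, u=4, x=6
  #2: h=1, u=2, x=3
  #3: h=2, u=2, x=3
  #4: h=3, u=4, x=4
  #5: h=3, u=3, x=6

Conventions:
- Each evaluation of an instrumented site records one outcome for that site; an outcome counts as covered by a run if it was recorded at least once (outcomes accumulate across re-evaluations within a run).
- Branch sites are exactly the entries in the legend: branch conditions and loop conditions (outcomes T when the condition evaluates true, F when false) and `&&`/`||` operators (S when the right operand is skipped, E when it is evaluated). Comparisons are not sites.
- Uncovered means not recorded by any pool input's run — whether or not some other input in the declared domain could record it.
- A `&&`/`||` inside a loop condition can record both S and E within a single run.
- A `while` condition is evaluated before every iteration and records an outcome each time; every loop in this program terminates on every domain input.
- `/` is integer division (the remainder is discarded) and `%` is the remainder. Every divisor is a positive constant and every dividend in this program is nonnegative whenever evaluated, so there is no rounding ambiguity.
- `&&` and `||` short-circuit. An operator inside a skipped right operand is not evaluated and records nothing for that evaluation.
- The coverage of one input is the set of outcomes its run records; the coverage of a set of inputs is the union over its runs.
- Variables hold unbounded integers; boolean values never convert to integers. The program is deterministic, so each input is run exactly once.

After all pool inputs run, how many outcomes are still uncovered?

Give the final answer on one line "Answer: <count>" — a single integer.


test 1 (h=2, u=4, x=6) hits B1=T, B2=E, B3=T, B3=F, B4=T, B5=T, B6=F, B7=F, B8=E, B9=F, B10=E, B11=T
test 2 (h=1, u=2, x=3) hits B1=F, B2=S, B3=T, B3=F, B4=T, B5=F, B6=T, B7=T, B7=F, B8=S, B8=E, B9=F, B10=E, B11=T
test 3 (h=2, u=2, x=3) hits B1=F, B2=S, B3=T, B3=F, B4=T, B5=F, B6=T, B7=T, B7=F, B8=S, B8=E, B9=F, B10=E, B11=T
test 4 (h=3, u=4, x=4) hits B1=F, B2=S, B3=T, B3=F, B4=T, B5=T, B6=F, B7=F, B8=S, B9=F, B10=S, B11=F
test 5 (h=3, u=3, x=6) hits B1=T, B2=E, B3=T, B3=F, B4=T, B5=T, B6=F, B7=F, B8=S, B9=F, B10=E, B11=F
union over the pool: B1=T, B1=F, B2=S, B2=E, B3=T, B3=F, B4=T, B5=T, B5=F, B6=T, B6=F, B7=T, B7=F, B8=S, B8=E, B9=F, B10=S, B10=E, B11=T, B11=F
uncovered (2 of 22): B4=F, B9=T
Answer: 2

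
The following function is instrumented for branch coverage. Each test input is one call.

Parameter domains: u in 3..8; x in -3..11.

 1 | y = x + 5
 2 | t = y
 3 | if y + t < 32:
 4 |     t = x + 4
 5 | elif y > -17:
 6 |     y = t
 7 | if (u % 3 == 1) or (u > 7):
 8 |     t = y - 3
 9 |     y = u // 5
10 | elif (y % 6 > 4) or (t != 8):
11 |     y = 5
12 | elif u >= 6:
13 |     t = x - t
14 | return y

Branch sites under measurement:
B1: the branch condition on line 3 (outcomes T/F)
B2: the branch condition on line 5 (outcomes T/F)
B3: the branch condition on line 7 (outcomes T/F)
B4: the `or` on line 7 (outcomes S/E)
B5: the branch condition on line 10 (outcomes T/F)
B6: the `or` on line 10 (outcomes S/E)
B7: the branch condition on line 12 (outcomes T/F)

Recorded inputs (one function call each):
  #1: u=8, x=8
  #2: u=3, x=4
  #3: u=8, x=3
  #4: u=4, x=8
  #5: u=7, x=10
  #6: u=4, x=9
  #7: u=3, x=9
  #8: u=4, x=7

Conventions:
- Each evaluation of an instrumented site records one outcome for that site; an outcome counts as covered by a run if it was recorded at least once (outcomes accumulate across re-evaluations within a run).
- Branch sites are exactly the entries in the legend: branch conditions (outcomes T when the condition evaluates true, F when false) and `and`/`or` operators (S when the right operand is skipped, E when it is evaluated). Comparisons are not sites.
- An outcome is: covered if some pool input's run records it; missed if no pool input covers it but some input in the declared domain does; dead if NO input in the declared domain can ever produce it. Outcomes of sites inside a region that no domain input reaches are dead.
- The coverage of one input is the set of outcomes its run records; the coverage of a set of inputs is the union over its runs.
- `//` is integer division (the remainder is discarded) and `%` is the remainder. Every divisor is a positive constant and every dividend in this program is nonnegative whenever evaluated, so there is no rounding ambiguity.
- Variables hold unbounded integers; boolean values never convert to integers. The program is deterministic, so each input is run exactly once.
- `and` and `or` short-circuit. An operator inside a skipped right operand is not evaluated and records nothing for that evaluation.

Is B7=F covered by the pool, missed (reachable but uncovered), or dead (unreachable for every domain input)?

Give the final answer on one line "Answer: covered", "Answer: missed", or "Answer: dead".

B7=F is recorded by pool input(s) 2 -> covered

Answer: covered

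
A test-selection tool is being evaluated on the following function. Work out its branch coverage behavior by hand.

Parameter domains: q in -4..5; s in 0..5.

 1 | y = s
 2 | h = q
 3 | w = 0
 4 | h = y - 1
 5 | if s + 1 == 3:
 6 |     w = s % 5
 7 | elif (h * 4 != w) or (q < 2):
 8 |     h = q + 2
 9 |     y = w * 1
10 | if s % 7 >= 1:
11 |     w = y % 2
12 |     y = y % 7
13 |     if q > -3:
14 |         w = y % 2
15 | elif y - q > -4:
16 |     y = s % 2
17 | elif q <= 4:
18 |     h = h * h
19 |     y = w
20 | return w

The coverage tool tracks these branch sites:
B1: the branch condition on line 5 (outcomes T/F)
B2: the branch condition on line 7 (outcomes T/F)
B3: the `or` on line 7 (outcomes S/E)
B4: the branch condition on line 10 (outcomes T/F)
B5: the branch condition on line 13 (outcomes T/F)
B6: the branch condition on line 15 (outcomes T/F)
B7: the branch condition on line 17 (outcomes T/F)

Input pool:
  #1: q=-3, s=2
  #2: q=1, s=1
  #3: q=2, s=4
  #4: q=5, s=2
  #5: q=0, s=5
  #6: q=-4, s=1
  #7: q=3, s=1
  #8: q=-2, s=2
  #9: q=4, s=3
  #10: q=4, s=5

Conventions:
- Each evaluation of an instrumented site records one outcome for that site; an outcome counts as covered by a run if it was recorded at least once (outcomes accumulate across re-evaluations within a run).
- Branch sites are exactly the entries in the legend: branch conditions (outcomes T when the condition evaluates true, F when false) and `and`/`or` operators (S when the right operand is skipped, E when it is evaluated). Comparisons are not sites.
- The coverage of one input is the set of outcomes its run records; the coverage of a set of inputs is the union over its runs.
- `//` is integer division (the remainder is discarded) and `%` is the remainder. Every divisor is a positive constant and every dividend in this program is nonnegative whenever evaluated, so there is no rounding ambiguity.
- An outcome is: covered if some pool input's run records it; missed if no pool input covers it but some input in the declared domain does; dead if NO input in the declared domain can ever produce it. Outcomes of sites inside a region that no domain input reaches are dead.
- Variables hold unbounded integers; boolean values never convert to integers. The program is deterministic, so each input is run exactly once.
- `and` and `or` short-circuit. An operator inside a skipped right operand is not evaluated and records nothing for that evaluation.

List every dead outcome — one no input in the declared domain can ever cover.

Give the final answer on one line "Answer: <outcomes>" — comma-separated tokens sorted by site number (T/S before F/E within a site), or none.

sweeping the full domain (60 inputs) for each outcome:
  reachable outcomes have witnesses, e.g. B1=T (e.g. q=-4, s=2), B1=F (e.g. q=-4, s=0), B2=T (e.g. q=-4, s=0), B2=F (e.g. q=2, s=1)

Answer: none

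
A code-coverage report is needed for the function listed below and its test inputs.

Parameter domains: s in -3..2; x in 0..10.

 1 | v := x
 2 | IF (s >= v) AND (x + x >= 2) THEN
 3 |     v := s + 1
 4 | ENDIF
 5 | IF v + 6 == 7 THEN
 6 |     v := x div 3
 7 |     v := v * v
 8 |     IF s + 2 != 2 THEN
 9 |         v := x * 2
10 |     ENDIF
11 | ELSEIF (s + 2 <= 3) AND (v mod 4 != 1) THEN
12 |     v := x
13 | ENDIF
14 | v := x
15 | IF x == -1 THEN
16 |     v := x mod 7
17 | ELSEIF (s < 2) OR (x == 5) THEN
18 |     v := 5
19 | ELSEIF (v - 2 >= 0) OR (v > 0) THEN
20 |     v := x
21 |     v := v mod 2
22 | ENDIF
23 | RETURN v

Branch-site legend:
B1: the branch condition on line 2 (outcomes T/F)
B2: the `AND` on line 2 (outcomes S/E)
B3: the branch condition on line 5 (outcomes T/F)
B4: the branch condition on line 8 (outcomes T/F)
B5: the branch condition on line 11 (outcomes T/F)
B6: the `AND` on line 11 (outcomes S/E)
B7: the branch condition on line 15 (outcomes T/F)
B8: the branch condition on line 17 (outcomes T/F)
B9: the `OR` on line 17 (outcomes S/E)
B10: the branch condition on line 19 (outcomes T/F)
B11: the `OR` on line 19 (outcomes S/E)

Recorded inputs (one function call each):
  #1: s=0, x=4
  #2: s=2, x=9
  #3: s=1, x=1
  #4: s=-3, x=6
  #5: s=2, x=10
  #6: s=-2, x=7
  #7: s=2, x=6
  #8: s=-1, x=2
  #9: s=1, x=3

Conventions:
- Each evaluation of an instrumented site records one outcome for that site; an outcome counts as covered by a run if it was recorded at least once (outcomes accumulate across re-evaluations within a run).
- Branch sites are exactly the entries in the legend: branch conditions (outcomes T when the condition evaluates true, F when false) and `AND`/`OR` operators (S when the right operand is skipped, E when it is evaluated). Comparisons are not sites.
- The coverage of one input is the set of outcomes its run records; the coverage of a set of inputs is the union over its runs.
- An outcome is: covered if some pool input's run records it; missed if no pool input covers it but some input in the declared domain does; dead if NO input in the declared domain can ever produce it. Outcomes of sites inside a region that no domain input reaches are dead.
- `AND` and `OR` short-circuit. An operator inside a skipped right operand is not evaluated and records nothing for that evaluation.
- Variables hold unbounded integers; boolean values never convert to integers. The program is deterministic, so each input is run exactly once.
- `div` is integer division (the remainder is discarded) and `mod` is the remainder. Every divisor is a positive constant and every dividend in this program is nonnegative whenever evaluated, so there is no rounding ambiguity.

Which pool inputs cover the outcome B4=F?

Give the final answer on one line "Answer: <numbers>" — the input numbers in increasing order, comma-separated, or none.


input #1 (s=0, x=4): never hits B4=F
input #2 (s=2, x=9): never hits B4=F
input #3 (s=1, x=1): never hits B4=F
input #4 (s=-3, x=6): never hits B4=F
input #5 (s=2, x=10): never hits B4=F
input #6 (s=-2, x=7): never hits B4=F
input #7 (s=2, x=6): never hits B4=F
input #8 (s=-1, x=2): never hits B4=F
input #9 (s=1, x=3): never hits B4=F
Answer: none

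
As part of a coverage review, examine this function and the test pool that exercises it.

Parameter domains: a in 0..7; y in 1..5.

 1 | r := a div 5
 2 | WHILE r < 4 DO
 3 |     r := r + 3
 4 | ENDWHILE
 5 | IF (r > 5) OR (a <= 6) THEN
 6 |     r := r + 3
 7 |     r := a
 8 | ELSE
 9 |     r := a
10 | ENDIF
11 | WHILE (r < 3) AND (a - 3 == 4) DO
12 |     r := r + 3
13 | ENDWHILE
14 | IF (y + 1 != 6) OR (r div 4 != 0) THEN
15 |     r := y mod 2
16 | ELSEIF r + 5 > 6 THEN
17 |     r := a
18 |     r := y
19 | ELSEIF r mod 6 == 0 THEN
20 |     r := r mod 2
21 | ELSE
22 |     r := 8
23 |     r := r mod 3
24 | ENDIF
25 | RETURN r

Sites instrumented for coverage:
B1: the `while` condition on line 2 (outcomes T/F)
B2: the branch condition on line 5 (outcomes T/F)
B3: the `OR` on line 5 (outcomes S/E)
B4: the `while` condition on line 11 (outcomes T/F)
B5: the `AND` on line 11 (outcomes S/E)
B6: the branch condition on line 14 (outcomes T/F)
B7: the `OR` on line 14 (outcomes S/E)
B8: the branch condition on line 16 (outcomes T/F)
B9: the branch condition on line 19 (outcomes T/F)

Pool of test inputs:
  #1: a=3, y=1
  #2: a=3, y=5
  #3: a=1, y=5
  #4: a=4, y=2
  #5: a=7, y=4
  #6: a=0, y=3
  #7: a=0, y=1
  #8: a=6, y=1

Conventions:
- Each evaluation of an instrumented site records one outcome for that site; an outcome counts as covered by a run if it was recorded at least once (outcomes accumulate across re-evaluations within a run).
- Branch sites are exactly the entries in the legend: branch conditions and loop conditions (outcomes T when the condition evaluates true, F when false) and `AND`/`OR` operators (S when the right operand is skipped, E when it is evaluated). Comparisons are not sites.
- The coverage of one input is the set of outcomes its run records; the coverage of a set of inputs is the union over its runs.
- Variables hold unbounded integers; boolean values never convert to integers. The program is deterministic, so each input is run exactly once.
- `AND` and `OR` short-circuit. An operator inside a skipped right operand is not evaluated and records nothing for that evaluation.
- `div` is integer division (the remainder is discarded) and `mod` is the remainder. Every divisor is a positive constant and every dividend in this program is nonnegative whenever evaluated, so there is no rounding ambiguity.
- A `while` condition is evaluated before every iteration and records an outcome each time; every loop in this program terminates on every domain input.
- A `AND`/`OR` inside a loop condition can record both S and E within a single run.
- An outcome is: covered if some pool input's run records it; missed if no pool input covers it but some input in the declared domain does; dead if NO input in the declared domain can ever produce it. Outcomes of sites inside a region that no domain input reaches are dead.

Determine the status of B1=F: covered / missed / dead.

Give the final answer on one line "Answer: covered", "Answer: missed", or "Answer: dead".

B1=F is recorded by pool input(s) 1, 2, 3, 4, 5, 6, 7, 8 -> covered

Answer: covered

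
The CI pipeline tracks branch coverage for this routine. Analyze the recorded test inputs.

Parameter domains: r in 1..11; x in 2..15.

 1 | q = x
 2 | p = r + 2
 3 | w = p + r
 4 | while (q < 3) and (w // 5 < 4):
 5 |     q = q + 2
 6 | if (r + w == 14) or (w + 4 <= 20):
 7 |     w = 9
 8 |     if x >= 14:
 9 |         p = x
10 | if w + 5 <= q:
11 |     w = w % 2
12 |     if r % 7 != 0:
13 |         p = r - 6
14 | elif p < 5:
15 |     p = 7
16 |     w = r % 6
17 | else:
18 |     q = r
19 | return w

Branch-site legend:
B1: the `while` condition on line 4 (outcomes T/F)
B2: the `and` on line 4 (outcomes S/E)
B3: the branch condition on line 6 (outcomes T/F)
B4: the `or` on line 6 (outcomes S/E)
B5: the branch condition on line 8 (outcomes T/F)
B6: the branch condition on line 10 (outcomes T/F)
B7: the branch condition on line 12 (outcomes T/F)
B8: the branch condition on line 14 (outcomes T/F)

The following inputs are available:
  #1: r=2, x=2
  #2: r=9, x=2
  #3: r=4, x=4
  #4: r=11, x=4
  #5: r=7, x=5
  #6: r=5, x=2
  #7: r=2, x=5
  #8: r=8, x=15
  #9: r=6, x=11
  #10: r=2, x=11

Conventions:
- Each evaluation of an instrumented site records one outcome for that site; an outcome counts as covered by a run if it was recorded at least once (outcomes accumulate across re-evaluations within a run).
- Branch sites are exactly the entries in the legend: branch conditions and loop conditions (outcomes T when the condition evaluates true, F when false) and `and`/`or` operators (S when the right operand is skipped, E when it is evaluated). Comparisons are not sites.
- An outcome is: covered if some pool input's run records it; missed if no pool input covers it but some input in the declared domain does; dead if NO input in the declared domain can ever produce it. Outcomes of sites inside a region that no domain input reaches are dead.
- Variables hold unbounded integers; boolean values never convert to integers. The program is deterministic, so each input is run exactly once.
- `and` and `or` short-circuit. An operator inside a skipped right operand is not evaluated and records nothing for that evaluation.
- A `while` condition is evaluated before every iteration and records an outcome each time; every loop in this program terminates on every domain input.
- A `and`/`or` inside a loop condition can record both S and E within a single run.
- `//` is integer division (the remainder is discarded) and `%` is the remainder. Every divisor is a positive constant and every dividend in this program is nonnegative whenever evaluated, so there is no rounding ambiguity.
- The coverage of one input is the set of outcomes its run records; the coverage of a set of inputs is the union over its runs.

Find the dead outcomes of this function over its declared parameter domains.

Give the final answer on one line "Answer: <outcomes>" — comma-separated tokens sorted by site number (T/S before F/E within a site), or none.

sweeping the full domain (154 inputs) for each outcome:
  reachable outcomes have witnesses, e.g. B1=T (e.g. r=1, x=2), B1=F (e.g. r=1, x=2), B2=S (e.g. r=1, x=2), B2=E (e.g. r=1, x=2)

Answer: none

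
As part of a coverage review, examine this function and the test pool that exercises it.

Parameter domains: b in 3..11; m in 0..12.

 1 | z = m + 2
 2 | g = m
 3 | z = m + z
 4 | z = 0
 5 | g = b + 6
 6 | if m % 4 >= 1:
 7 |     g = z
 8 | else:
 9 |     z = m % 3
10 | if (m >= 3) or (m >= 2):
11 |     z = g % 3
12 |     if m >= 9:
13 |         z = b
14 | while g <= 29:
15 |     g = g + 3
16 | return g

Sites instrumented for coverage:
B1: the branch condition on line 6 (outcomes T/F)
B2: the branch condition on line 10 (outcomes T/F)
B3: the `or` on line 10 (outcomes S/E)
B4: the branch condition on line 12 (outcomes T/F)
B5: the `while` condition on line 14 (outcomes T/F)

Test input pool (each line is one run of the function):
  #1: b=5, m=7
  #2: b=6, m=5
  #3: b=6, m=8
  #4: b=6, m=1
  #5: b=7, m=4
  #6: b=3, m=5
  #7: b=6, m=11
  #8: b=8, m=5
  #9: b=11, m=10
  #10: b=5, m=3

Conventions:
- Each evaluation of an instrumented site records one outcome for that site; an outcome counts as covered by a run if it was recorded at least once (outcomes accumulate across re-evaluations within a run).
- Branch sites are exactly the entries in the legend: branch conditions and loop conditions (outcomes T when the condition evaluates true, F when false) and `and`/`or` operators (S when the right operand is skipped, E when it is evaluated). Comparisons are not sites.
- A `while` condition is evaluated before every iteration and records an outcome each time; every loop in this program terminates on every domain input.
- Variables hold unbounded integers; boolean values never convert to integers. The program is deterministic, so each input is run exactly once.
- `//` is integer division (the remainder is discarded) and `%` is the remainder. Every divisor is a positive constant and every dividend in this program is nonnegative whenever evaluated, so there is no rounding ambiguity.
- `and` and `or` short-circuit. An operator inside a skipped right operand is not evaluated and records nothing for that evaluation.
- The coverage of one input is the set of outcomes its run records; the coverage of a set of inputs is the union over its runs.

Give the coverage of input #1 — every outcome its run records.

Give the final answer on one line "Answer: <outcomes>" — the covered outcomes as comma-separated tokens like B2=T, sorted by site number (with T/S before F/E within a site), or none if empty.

Running input #1 (b=5, m=7), event by event:
  B1->T, B3->S, B2->T, B4->F, B5->T, B5->T, B5->T, B5->T, B5->T, B5->T
  B5->T, B5->T, B5->T, B5->T, B5->F
collecting distinct outcomes: B1=T, B2=T, B3=S, B4=F, B5=T, B5=F

Answer: B1=T, B2=T, B3=S, B4=F, B5=T, B5=F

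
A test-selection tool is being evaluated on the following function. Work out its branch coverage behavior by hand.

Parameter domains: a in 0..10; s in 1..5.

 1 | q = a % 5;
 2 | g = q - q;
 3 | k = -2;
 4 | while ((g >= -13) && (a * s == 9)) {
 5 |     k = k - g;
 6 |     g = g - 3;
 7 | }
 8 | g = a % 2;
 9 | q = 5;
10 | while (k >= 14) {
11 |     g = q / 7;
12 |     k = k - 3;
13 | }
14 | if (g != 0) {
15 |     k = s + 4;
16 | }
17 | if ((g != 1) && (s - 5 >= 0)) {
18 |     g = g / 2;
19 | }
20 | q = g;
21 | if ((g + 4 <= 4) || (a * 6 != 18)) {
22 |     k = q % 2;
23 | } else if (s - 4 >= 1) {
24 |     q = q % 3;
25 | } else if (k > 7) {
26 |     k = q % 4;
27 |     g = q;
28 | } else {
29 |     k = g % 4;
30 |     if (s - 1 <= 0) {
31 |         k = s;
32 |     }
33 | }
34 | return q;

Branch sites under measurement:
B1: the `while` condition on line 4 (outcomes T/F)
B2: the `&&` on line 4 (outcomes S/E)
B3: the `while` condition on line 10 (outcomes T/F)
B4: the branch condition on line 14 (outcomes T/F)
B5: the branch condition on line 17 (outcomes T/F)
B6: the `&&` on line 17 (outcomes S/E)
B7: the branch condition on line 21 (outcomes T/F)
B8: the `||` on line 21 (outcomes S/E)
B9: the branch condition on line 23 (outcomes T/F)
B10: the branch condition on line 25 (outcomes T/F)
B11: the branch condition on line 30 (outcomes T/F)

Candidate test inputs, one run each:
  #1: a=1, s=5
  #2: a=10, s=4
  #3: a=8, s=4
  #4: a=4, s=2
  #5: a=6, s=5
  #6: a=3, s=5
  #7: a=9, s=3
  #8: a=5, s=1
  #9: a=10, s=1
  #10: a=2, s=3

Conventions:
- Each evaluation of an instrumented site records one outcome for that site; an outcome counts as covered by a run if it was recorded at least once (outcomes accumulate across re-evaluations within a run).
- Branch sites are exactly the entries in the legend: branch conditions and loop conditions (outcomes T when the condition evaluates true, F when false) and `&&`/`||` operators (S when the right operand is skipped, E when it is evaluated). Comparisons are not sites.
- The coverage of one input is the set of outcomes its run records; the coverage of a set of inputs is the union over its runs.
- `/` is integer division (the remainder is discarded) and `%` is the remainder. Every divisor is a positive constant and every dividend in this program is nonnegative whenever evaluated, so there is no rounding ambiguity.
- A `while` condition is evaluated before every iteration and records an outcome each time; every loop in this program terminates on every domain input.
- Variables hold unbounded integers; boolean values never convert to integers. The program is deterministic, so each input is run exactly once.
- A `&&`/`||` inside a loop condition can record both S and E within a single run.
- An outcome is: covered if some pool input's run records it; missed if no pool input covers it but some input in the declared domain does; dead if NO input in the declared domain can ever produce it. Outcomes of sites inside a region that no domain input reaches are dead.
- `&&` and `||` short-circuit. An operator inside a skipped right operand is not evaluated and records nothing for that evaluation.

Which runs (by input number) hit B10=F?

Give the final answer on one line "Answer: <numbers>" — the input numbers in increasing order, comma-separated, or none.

input #1 (a=1, s=5): does not produce B10=F
input #2 (a=10, s=4): does not produce B10=F
input #3 (a=8, s=4): does not produce B10=F
input #4 (a=4, s=2): does not produce B10=F
input #5 (a=6, s=5): does not produce B10=F
input #6 (a=3, s=5): does not produce B10=F
input #7 (a=9, s=3): does not produce B10=F
input #8 (a=5, s=1): does not produce B10=F
input #9 (a=10, s=1): does not produce B10=F
input #10 (a=2, s=3): does not produce B10=F

Answer: none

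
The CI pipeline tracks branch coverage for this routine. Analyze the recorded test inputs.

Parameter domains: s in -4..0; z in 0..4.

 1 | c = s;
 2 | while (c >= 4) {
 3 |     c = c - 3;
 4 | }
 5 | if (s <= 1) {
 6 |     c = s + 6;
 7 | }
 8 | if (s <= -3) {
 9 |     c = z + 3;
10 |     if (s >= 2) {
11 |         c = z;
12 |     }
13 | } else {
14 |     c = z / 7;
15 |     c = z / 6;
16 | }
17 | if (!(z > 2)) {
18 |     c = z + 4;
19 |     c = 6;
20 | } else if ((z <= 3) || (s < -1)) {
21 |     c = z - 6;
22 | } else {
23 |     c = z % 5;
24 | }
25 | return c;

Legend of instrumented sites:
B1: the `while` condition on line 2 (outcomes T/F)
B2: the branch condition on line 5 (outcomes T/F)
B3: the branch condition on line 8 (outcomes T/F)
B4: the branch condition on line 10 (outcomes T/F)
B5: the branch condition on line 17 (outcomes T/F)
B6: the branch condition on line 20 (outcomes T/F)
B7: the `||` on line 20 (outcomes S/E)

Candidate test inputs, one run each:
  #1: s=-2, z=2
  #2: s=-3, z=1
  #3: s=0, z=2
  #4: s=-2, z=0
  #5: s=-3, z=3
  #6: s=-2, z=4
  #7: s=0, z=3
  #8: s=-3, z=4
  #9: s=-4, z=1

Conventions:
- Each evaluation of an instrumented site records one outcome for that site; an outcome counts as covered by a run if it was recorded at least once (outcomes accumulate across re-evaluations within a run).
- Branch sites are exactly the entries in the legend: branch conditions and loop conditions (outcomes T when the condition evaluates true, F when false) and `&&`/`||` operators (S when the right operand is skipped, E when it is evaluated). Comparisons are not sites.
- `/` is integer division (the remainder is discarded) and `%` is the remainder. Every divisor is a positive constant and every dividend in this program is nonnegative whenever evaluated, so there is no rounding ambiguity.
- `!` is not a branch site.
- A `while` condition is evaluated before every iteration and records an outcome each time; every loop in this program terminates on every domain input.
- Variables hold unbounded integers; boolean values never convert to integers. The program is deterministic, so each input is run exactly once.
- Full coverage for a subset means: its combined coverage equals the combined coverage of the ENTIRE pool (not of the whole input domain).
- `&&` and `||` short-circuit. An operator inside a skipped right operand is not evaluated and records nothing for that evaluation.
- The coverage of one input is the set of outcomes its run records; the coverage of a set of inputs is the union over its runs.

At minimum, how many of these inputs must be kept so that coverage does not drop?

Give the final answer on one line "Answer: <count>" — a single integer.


#1 (s=-2, z=2) -> B1->F, B2->T, B3->F, B5->T; covered: B1=F, B2=T, B3=F, B5=T
#2 (s=-3, z=1) -> B1->F, B2->T, B3->T, B4->F, B5->T; covered: B1=F, B2=T, B3=T, B4=F, B5=T
#3 (s=0, z=2) -> B1->F, B2->T, B3->F, B5->T; covered: B1=F, B2=T, B3=F, B5=T
#4 (s=-2, z=0) -> B1->F, B2->T, B3->F, B5->T; covered: B1=F, B2=T, B3=F, B5=T
#5 (s=-3, z=3) -> B1->F, B2->T, B3->T, B4->F, B5->F, B7->S, B6->T; covered: B1=F, B2=T, B3=T, B4=F, B5=F, B6=T, B7=S
#6 (s=-2, z=4) -> B1->F, B2->T, B3->F, B5->F, B7->E, B6->T; covered: B1=F, B2=T, B3=F, B5=F, B6=T, B7=E
#7 (s=0, z=3) -> B1->F, B2->T, B3->F, B5->F, B7->S, B6->T; covered: B1=F, B2=T, B3=F, B5=F, B6=T, B7=S
#8 (s=-3, z=4) -> B1->F, B2->T, B3->T, B4->F, B5->F, B7->E, B6->T; covered: B1=F, B2=T, B3=T, B4=F, B5=F, B6=T, B7=E
#9 (s=-4, z=1) -> B1->F, B2->T, B3->T, B4->F, B5->T; covered: B1=F, B2=T, B3=T, B4=F, B5=T
pool-wide coverage (10 outcomes): B1=F, B2=T, B3=T, B3=F, B4=F, B5=T, B5=F, B6=T, B7=S, B7=E
every size-1 subset falls short of the 10 outcomes (best: 7/10)
every size-2 subset falls short of the 10 outcomes (best: 9/10)
size 3: inputs {1, 5, 6} cover all 10 outcomes, and no lexicographically smaller subset of this size does
Answer: 3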